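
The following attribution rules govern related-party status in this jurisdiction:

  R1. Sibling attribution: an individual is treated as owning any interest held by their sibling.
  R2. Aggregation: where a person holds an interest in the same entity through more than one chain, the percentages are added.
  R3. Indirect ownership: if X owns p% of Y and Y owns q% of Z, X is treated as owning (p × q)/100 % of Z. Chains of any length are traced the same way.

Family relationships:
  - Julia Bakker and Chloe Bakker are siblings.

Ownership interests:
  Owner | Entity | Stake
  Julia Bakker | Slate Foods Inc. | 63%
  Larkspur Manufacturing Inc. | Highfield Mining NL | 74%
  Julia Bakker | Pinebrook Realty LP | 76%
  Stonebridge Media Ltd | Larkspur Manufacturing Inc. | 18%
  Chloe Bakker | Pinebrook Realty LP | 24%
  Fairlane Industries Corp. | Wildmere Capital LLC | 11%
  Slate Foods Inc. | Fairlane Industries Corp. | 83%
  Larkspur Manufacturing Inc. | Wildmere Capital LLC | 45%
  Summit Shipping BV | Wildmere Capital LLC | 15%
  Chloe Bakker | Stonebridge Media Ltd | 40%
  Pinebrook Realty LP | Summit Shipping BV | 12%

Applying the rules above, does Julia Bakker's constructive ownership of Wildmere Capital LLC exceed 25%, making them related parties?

No

By sibling attribution (R1), Julia Bakker is treated as also owning Chloe Bakker's interest in Pinebrook Realty LP, giving 76% + 24% = 100%.
By sibling attribution (R1), Julia Bakker is treated as owning Chloe Bakker's 40% interest in Stonebridge Media Ltd.
Chain via Slate Foods Inc. → Fairlane Industries Corp. (R3): 63% × 83% × 11% = 5.7519% of Wildmere Capital LLC.
Chain via Pinebrook Realty LP → Summit Shipping BV (R3): 100% × 12% × 15% = 1.8% of Wildmere Capital LLC.
Chain via Stonebridge Media Ltd → Larkspur Manufacturing Inc. (R3): 40% × 18% × 45% = 3.24% of Wildmere Capital LLC.
Aggregating (R2): 5.7519% + 1.8% + 3.24% = 10.7919%.
10.7919% does not exceed the 25% threshold, so Julia is not a related party to Wildmere Capital LLC.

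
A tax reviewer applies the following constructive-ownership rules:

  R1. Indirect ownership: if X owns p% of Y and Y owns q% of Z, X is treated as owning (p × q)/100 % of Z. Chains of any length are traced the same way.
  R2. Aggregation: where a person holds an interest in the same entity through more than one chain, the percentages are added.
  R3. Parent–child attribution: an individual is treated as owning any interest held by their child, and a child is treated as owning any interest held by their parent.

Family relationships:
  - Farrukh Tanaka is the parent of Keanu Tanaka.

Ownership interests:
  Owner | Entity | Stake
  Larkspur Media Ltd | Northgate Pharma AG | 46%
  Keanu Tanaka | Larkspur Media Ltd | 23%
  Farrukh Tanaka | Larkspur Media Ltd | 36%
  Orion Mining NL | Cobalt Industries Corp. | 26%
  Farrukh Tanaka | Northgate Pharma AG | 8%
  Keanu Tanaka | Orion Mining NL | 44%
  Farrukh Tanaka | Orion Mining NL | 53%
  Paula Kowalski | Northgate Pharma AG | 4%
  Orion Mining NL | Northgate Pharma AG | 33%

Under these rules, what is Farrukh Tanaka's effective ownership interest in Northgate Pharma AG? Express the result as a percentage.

67.15%

By parent–child attribution (R3), Farrukh Tanaka is treated as also owning Keanu Tanaka's interest in Larkspur Media Ltd, giving 36% + 23% = 59%.
By parent–child attribution (R3), Farrukh Tanaka is treated as also owning Keanu Tanaka's interest in Orion Mining NL, giving 53% + 44% = 97%.
Chain via Larkspur Media Ltd (R1): 59% × 46% = 27.14% of Northgate Pharma AG.
Chain via Orion Mining NL (R1): 97% × 33% = 32.01% of Northgate Pharma AG.
Direct interest in Northgate Pharma AG: 8%.
Aggregating (R2): 27.14% + 32.01% + 8% = 67.15%.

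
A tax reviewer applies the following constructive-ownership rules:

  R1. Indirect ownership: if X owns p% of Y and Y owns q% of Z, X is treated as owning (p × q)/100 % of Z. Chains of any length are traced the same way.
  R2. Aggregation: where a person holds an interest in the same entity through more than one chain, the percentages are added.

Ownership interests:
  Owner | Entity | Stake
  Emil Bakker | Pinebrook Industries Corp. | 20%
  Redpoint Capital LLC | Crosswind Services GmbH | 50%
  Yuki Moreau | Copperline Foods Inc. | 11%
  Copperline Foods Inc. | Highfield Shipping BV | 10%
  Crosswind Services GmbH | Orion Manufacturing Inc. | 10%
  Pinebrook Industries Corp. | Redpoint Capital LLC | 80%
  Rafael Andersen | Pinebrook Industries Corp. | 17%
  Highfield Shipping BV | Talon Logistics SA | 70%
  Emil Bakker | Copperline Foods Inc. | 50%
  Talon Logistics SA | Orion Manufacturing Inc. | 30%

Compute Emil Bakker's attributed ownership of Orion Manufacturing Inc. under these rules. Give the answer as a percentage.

Chain via Copperline Foods Inc. → Highfield Shipping BV → Talon Logistics SA (R1): 50% × 10% × 70% × 30% = 1.05% of Orion Manufacturing Inc.
Chain via Pinebrook Industries Corp. → Redpoint Capital LLC → Crosswind Services GmbH (R1): 20% × 80% × 50% × 10% = 0.8% of Orion Manufacturing Inc.
Aggregating (R2): 1.05% + 0.8% = 1.85%.

1.85%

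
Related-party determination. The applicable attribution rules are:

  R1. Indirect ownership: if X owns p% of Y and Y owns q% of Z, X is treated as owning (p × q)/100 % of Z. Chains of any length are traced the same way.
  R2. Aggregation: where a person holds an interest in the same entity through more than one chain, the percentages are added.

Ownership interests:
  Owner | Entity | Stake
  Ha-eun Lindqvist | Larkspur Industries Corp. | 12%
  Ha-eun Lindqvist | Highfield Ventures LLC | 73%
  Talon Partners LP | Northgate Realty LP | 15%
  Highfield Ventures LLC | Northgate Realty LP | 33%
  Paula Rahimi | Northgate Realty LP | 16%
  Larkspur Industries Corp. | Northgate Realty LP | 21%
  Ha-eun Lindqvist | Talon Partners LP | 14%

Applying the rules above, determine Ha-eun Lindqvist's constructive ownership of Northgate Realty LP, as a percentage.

28.71%

Chain via Highfield Ventures LLC (R1): 73% × 33% = 24.09% of Northgate Realty LP.
Chain via Talon Partners LP (R1): 14% × 15% = 2.1% of Northgate Realty LP.
Chain via Larkspur Industries Corp. (R1): 12% × 21% = 2.52% of Northgate Realty LP.
Aggregating (R2): 24.09% + 2.1% + 2.52% = 28.71%.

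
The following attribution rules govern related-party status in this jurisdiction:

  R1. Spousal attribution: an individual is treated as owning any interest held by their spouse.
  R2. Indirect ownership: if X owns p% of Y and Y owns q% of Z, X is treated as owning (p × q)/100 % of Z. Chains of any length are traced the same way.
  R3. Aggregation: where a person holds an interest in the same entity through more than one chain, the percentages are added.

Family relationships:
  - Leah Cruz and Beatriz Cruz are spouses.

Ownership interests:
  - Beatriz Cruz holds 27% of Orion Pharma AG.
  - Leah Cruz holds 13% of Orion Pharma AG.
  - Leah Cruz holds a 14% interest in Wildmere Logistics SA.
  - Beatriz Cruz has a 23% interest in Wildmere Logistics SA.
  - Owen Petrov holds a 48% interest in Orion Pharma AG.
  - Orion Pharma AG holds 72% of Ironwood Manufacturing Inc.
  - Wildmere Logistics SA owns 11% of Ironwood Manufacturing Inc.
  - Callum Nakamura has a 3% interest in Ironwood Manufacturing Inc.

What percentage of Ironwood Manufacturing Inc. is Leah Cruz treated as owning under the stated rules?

By spousal attribution (R1), Leah Cruz is treated as also owning Beatriz Cruz's interest in Wildmere Logistics SA, giving 14% + 23% = 37%.
By spousal attribution (R1), Leah Cruz is treated as also owning Beatriz Cruz's interest in Orion Pharma AG, giving 13% + 27% = 40%.
Chain via Wildmere Logistics SA (R2): 37% × 11% = 4.07% of Ironwood Manufacturing Inc.
Chain via Orion Pharma AG (R2): 40% × 72% = 28.8% of Ironwood Manufacturing Inc.
Aggregating (R3): 4.07% + 28.8% = 32.87%.

32.87%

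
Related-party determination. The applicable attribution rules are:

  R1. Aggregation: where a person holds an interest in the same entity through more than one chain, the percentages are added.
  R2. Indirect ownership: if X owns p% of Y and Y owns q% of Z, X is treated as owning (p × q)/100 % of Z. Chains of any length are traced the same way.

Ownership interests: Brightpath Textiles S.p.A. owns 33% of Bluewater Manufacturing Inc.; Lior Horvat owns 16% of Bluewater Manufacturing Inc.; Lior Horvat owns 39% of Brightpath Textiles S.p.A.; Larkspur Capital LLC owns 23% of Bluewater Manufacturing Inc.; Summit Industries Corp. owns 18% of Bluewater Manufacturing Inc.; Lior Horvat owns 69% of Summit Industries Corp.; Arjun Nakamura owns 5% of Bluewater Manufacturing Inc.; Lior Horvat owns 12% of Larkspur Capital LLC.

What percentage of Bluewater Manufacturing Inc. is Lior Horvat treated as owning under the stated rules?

Chain via Larkspur Capital LLC (R2): 12% × 23% = 2.76% of Bluewater Manufacturing Inc.
Chain via Summit Industries Corp. (R2): 69% × 18% = 12.42% of Bluewater Manufacturing Inc.
Chain via Brightpath Textiles S.p.A. (R2): 39% × 33% = 12.87% of Bluewater Manufacturing Inc.
Direct interest in Bluewater Manufacturing Inc: 16%.
Aggregating (R1): 2.76% + 12.42% + 12.87% + 16% = 44.05%.

44.05%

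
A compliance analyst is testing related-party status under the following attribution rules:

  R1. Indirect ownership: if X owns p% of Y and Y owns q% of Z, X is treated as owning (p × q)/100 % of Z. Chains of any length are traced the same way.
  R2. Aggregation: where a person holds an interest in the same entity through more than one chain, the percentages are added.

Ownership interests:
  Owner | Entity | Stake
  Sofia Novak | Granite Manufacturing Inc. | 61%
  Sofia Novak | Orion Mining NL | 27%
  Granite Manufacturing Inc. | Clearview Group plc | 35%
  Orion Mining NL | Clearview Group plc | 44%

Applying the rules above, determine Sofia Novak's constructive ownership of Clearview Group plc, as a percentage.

Chain via Granite Manufacturing Inc. (R1): 61% × 35% = 21.35% of Clearview Group plc.
Chain via Orion Mining NL (R1): 27% × 44% = 11.88% of Clearview Group plc.
Aggregating (R2): 21.35% + 11.88% = 33.23%.

33.23%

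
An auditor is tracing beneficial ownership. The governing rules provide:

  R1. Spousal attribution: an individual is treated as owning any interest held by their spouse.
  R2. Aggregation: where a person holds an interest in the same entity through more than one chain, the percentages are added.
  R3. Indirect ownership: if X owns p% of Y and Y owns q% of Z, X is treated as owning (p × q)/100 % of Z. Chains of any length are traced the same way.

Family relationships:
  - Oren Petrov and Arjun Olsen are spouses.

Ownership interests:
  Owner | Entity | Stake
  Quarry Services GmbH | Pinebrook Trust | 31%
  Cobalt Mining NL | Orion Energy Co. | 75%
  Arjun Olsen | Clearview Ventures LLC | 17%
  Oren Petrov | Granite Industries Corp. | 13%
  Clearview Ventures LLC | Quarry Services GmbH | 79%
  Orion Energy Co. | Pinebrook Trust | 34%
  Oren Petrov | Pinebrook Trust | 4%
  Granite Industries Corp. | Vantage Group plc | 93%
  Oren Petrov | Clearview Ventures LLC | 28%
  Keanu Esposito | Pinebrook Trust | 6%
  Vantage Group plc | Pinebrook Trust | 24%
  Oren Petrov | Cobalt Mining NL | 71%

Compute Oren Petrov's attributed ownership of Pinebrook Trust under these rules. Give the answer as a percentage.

36.0271%

By spousal attribution (R1), Oren Petrov is treated as also owning Arjun Olsen's interest in Clearview Ventures LLC, giving 28% + 17% = 45%.
Chain via Clearview Ventures LLC → Quarry Services GmbH (R3): 45% × 79% × 31% = 11.0205% of Pinebrook Trust.
Chain via Granite Industries Corp. → Vantage Group plc (R3): 13% × 93% × 24% = 2.9016% of Pinebrook Trust.
Chain via Cobalt Mining NL → Orion Energy Co. (R3): 71% × 75% × 34% = 18.105% of Pinebrook Trust.
Direct interest in Pinebrook Trust: 4%.
Aggregating (R2): 11.0205% + 2.9016% + 18.105% + 4% = 36.0271%.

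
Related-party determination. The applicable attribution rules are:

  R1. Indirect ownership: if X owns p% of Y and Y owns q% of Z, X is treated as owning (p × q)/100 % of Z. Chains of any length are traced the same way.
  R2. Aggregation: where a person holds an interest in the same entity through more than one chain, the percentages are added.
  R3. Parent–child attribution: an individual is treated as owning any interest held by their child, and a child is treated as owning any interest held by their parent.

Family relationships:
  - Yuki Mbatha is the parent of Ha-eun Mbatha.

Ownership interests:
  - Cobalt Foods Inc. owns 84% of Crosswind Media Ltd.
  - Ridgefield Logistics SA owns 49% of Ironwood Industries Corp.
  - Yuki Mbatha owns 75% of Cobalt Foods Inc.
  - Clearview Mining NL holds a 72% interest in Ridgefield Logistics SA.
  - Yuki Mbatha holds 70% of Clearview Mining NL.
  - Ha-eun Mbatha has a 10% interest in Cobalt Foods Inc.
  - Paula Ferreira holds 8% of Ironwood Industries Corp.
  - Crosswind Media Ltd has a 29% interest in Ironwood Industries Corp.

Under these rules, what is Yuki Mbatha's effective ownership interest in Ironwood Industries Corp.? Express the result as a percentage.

45.402%

By parent–child attribution (R3), Yuki Mbatha is treated as also owning Ha-eun Mbatha's interest in Cobalt Foods Inc, giving 75% + 10% = 85%.
Chain via Clearview Mining NL → Ridgefield Logistics SA (R1): 70% × 72% × 49% = 24.696% of Ironwood Industries Corp.
Chain via Cobalt Foods Inc. → Crosswind Media Ltd (R1): 85% × 84% × 29% = 20.706% of Ironwood Industries Corp.
Aggregating (R2): 24.696% + 20.706% = 45.402%.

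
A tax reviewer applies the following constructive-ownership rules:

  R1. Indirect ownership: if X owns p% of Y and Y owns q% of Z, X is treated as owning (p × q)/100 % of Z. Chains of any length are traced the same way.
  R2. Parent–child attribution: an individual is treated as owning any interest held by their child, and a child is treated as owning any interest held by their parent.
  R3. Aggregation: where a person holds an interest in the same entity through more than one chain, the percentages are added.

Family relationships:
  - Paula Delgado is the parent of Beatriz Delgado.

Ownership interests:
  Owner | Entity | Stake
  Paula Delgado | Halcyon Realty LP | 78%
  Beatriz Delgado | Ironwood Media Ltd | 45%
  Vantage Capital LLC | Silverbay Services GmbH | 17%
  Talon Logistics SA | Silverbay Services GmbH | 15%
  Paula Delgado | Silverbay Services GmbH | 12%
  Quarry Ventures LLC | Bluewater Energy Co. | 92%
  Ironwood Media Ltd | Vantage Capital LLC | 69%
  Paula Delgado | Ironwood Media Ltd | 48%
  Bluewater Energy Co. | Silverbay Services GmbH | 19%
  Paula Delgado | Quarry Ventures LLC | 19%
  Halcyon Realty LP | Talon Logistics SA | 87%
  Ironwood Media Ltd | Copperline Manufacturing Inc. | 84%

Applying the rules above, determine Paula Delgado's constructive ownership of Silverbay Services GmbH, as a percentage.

By parent–child attribution (R2), Paula Delgado is treated as also owning Beatriz Delgado's interest in Ironwood Media Ltd, giving 48% + 45% = 93%.
Chain via Quarry Ventures LLC → Bluewater Energy Co. (R1): 19% × 92% × 19% = 3.3212% of Silverbay Services GmbH.
Chain via Ironwood Media Ltd → Vantage Capital LLC (R1): 93% × 69% × 17% = 10.9089% of Silverbay Services GmbH.
Chain via Halcyon Realty LP → Talon Logistics SA (R1): 78% × 87% × 15% = 10.179% of Silverbay Services GmbH.
Direct interest in Silverbay Services GmbH: 12%.
Aggregating (R3): 3.3212% + 10.9089% + 10.179% + 12% = 36.4091%.

36.4091%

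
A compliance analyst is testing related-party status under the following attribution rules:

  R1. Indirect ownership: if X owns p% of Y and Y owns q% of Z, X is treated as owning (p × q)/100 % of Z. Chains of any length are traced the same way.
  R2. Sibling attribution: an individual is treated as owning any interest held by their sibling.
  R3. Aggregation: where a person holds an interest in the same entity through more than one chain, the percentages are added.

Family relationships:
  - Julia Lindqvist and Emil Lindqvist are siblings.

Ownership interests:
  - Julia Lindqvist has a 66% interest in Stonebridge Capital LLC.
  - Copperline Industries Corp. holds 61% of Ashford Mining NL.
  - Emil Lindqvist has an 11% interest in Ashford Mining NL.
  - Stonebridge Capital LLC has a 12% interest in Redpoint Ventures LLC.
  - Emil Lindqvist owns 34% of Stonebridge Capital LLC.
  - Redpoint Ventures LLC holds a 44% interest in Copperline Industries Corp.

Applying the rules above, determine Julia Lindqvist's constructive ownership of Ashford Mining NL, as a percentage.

14.2208%

By sibling attribution (R2), Julia Lindqvist is treated as also owning Emil Lindqvist's interest in Stonebridge Capital LLC, giving 66% + 34% = 100%.
By sibling attribution (R2), Julia Lindqvist is treated as owning Emil Lindqvist's 11% interest in Ashford Mining NL.
Chain via Stonebridge Capital LLC → Redpoint Ventures LLC → Copperline Industries Corp. (R1): 100% × 12% × 44% × 61% = 3.2208% of Ashford Mining NL.
Direct interest in Ashford Mining NL: 11%.
Aggregating (R3): 3.2208% + 11% = 14.2208%.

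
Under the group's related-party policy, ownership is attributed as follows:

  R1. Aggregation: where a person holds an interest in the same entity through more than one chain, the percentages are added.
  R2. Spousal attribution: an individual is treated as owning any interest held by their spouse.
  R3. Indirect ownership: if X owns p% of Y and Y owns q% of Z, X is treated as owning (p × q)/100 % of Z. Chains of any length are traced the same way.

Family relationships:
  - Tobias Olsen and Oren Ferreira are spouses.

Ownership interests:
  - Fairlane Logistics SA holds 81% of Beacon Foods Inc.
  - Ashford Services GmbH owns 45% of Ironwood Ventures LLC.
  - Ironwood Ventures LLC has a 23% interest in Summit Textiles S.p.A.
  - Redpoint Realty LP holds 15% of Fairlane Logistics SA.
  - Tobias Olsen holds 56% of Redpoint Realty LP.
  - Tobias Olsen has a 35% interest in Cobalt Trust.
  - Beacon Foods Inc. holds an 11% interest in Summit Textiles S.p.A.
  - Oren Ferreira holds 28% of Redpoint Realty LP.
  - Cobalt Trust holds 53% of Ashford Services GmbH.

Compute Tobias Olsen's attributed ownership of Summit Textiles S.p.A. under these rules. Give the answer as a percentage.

3.042585%

By spousal attribution (R2), Tobias Olsen is treated as also owning Oren Ferreira's interest in Redpoint Realty LP, giving 56% + 28% = 84%.
Chain via Cobalt Trust → Ashford Services GmbH → Ironwood Ventures LLC (R3): 35% × 53% × 45% × 23% = 1.919925% of Summit Textiles S.p.A.
Chain via Redpoint Realty LP → Fairlane Logistics SA → Beacon Foods Inc. (R3): 84% × 15% × 81% × 11% = 1.12266% of Summit Textiles S.p.A.
Aggregating (R1): 1.919925% + 1.12266% = 3.042585%.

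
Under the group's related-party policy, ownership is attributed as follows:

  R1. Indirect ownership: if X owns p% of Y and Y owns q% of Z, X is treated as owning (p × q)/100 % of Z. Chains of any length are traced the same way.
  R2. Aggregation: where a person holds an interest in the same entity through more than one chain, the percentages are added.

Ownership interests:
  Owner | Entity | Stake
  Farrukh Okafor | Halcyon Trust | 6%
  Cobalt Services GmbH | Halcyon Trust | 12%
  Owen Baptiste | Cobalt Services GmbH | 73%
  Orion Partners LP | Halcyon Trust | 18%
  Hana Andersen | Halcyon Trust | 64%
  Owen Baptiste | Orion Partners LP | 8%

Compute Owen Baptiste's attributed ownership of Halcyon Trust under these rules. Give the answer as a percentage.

10.2%

Chain via Cobalt Services GmbH (R1): 73% × 12% = 8.76% of Halcyon Trust.
Chain via Orion Partners LP (R1): 8% × 18% = 1.44% of Halcyon Trust.
Aggregating (R2): 8.76% + 1.44% = 10.2%.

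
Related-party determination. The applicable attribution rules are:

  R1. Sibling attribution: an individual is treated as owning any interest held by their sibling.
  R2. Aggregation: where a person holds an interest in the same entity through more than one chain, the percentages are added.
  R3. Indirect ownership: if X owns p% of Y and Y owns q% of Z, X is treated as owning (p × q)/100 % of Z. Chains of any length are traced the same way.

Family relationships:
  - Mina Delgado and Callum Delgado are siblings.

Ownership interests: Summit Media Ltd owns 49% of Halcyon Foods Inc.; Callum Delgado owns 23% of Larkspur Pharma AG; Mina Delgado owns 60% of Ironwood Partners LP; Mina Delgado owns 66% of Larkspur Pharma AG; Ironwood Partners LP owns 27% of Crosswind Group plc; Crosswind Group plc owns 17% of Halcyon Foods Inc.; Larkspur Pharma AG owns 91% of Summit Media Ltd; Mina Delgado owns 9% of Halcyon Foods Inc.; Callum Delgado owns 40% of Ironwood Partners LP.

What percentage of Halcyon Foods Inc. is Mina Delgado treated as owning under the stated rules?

53.2751%

By sibling attribution (R1), Mina Delgado is treated as also owning Callum Delgado's interest in Larkspur Pharma AG, giving 66% + 23% = 89%.
By sibling attribution (R1), Mina Delgado is treated as also owning Callum Delgado's interest in Ironwood Partners LP, giving 60% + 40% = 100%.
Chain via Larkspur Pharma AG → Summit Media Ltd (R3): 89% × 91% × 49% = 39.6851% of Halcyon Foods Inc.
Chain via Ironwood Partners LP → Crosswind Group plc (R3): 100% × 27% × 17% = 4.59% of Halcyon Foods Inc.
Direct interest in Halcyon Foods Inc: 9%.
Aggregating (R2): 39.6851% + 4.59% + 9% = 53.2751%.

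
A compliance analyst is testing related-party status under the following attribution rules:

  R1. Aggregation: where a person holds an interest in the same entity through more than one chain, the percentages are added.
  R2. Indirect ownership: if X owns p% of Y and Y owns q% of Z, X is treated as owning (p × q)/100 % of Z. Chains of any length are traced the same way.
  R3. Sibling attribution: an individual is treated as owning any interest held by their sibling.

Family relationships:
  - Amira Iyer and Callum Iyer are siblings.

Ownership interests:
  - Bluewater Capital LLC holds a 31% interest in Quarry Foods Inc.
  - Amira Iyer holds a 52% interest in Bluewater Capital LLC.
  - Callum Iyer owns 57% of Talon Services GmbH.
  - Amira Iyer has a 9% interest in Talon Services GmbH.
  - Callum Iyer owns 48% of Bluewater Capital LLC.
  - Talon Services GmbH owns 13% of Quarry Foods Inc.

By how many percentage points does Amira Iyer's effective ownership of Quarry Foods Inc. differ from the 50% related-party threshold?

By sibling attribution (R3), Amira Iyer is treated as also owning Callum Iyer's interest in Bluewater Capital LLC, giving 52% + 48% = 100%.
By sibling attribution (R3), Amira Iyer is treated as also owning Callum Iyer's interest in Talon Services GmbH, giving 9% + 57% = 66%.
Chain via Bluewater Capital LLC (R2): 100% × 31% = 31% of Quarry Foods Inc.
Chain via Talon Services GmbH (R2): 66% × 13% = 8.58% of Quarry Foods Inc.
Aggregating (R1): 31% + 8.58% = 39.58%.
39.58% falls short of the 50% threshold by 10.42 percentage points.

10.42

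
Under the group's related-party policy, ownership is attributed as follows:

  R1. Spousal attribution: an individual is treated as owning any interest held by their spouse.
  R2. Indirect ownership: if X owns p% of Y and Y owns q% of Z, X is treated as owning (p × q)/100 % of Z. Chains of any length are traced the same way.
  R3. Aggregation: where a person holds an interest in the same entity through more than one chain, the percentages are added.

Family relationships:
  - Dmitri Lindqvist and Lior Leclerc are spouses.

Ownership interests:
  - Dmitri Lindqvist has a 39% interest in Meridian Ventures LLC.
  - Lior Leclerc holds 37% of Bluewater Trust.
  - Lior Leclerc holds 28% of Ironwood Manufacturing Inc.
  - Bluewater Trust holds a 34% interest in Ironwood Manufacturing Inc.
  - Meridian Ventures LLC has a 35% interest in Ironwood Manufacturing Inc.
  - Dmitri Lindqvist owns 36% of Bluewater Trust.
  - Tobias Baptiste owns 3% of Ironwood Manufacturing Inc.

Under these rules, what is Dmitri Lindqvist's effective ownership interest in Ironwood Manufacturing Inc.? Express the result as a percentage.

By spousal attribution (R1), Dmitri Lindqvist is treated as also owning Lior Leclerc's interest in Bluewater Trust, giving 36% + 37% = 73%.
By spousal attribution (R1), Dmitri Lindqvist is treated as owning Lior Leclerc's 28% interest in Ironwood Manufacturing Inc.
Chain via Bluewater Trust (R2): 73% × 34% = 24.82% of Ironwood Manufacturing Inc.
Chain via Meridian Ventures LLC (R2): 39% × 35% = 13.65% of Ironwood Manufacturing Inc.
Direct interest in Ironwood Manufacturing Inc: 28%.
Aggregating (R3): 24.82% + 13.65% + 28% = 66.47%.

66.47%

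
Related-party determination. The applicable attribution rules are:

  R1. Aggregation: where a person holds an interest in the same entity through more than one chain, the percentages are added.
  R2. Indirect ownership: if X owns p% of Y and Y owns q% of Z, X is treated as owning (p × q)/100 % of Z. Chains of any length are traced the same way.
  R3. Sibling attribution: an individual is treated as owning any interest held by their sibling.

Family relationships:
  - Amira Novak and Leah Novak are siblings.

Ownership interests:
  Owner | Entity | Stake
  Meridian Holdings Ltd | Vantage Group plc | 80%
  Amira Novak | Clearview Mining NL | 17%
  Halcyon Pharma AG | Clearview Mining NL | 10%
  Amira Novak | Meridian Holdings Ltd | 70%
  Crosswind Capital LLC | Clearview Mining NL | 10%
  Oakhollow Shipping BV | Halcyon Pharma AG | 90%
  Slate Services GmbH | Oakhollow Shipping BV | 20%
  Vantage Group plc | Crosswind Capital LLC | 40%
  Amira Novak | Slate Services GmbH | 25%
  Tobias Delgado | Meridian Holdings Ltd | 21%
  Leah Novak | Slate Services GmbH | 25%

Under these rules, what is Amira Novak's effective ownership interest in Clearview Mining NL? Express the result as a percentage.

20.14%

By sibling attribution (R3), Amira Novak is treated as also owning Leah Novak's interest in Slate Services GmbH, giving 25% + 25% = 50%.
Chain via Meridian Holdings Ltd → Vantage Group plc → Crosswind Capital LLC (R2): 70% × 80% × 40% × 10% = 2.24% of Clearview Mining NL.
Chain via Slate Services GmbH → Oakhollow Shipping BV → Halcyon Pharma AG (R2): 50% × 20% × 90% × 10% = 0.9% of Clearview Mining NL.
Direct interest in Clearview Mining NL: 17%.
Aggregating (R1): 2.24% + 0.9% + 17% = 20.14%.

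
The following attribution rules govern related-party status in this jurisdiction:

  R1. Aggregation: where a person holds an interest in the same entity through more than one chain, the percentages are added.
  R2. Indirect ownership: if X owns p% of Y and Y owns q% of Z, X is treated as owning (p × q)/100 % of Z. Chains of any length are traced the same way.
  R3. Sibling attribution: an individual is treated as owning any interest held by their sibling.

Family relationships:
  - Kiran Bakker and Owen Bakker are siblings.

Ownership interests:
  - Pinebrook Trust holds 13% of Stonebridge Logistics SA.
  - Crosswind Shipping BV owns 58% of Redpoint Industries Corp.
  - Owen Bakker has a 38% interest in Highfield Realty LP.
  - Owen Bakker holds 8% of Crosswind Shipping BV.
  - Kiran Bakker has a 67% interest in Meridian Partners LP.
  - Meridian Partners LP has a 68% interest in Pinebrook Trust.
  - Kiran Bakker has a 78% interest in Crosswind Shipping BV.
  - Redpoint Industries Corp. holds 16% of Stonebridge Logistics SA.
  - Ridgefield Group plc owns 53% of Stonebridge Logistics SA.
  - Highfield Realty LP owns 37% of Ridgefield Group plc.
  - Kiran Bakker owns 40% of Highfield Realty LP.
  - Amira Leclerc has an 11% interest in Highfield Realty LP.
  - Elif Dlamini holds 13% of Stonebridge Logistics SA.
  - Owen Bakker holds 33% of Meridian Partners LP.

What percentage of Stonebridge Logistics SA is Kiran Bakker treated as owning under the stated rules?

32.1166%

By sibling attribution (R3), Kiran Bakker is treated as also owning Owen Bakker's interest in Highfield Realty LP, giving 40% + 38% = 78%.
By sibling attribution (R3), Kiran Bakker is treated as also owning Owen Bakker's interest in Crosswind Shipping BV, giving 78% + 8% = 86%.
By sibling attribution (R3), Kiran Bakker is treated as also owning Owen Bakker's interest in Meridian Partners LP, giving 67% + 33% = 100%.
Chain via Highfield Realty LP → Ridgefield Group plc (R2): 78% × 37% × 53% = 15.2958% of Stonebridge Logistics SA.
Chain via Crosswind Shipping BV → Redpoint Industries Corp. (R2): 86% × 58% × 16% = 7.9808% of Stonebridge Logistics SA.
Chain via Meridian Partners LP → Pinebrook Trust (R2): 100% × 68% × 13% = 8.84% of Stonebridge Logistics SA.
Aggregating (R1): 15.2958% + 7.9808% + 8.84% = 32.1166%.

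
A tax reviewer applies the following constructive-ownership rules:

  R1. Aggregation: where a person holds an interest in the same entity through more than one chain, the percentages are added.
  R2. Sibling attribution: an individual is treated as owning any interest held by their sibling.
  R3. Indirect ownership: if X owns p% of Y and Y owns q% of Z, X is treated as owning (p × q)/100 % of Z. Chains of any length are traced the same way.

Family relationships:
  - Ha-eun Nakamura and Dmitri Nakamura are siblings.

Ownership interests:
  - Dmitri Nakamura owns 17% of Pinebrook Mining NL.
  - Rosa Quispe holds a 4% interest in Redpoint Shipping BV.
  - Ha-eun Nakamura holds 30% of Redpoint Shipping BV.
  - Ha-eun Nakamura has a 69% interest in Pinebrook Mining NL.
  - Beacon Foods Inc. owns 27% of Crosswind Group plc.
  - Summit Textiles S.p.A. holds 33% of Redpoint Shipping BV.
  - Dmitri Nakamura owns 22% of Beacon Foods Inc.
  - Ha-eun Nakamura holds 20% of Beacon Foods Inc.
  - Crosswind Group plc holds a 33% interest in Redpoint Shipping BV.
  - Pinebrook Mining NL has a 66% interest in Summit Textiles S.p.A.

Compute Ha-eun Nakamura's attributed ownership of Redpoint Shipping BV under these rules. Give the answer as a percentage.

52.473%

By sibling attribution (R2), Ha-eun Nakamura is treated as also owning Dmitri Nakamura's interest in Beacon Foods Inc, giving 20% + 22% = 42%.
By sibling attribution (R2), Ha-eun Nakamura is treated as also owning Dmitri Nakamura's interest in Pinebrook Mining NL, giving 69% + 17% = 86%.
Chain via Beacon Foods Inc. → Crosswind Group plc (R3): 42% × 27% × 33% = 3.7422% of Redpoint Shipping BV.
Chain via Pinebrook Mining NL → Summit Textiles S.p.A. (R3): 86% × 66% × 33% = 18.7308% of Redpoint Shipping BV.
Direct interest in Redpoint Shipping BV: 30%.
Aggregating (R1): 3.7422% + 18.7308% + 30% = 52.473%.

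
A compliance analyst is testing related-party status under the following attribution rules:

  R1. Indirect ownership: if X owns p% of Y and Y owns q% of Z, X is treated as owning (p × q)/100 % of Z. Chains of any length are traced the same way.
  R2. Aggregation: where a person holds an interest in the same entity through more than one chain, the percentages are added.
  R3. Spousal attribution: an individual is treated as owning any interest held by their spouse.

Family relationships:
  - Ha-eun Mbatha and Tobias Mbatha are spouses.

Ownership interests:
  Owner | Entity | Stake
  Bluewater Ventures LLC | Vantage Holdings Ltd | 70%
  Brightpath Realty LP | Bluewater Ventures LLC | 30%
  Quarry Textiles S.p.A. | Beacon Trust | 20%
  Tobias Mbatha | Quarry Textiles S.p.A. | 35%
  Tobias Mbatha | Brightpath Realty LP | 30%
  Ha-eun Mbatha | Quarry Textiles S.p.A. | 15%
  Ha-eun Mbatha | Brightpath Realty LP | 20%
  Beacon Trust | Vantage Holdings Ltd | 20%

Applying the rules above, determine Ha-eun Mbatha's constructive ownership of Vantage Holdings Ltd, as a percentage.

12.5%

By spousal attribution (R3), Ha-eun Mbatha is treated as also owning Tobias Mbatha's interest in Brightpath Realty LP, giving 20% + 30% = 50%.
By spousal attribution (R3), Ha-eun Mbatha is treated as also owning Tobias Mbatha's interest in Quarry Textiles S.p.A, giving 15% + 35% = 50%.
Chain via Brightpath Realty LP → Bluewater Ventures LLC (R1): 50% × 30% × 70% = 10.5% of Vantage Holdings Ltd.
Chain via Quarry Textiles S.p.A. → Beacon Trust (R1): 50% × 20% × 20% = 2% of Vantage Holdings Ltd.
Aggregating (R2): 10.5% + 2% = 12.5%.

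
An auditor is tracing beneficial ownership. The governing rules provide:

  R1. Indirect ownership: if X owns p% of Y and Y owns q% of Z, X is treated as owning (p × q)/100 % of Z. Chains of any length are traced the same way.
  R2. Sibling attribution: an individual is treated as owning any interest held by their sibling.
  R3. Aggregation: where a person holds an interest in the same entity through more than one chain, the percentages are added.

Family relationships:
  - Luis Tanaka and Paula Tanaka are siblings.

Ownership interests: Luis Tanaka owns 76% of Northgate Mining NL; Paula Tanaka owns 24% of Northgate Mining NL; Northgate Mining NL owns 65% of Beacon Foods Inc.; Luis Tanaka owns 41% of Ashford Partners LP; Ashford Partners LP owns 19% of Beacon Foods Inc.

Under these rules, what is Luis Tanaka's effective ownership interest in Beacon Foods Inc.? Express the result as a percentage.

By sibling attribution (R2), Luis Tanaka is treated as also owning Paula Tanaka's interest in Northgate Mining NL, giving 76% + 24% = 100%.
Chain via Northgate Mining NL (R1): 100% × 65% = 65% of Beacon Foods Inc.
Chain via Ashford Partners LP (R1): 41% × 19% = 7.79% of Beacon Foods Inc.
Aggregating (R3): 65% + 7.79% = 72.79%.

72.79%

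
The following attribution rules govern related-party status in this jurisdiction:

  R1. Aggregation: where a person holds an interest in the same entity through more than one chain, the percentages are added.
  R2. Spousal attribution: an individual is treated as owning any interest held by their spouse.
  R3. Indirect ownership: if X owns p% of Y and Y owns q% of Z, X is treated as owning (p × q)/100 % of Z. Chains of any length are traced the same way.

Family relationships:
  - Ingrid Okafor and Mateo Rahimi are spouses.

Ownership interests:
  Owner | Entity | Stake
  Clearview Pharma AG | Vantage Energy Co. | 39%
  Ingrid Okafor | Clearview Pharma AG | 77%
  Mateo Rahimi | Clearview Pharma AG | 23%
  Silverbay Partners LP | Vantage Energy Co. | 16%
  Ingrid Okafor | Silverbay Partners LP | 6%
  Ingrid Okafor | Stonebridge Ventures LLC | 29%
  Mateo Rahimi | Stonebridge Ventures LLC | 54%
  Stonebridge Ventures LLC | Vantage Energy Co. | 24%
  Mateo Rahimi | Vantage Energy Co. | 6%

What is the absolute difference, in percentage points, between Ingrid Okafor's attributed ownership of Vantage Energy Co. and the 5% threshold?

By spousal attribution (R2), Ingrid Okafor is treated as also owning Mateo Rahimi's interest in Clearview Pharma AG, giving 77% + 23% = 100%.
By spousal attribution (R2), Ingrid Okafor is treated as also owning Mateo Rahimi's interest in Stonebridge Ventures LLC, giving 29% + 54% = 83%.
By spousal attribution (R2), Ingrid Okafor is treated as owning Mateo Rahimi's 6% interest in Vantage Energy Co.
Chain via Clearview Pharma AG (R3): 100% × 39% = 39% of Vantage Energy Co.
Chain via Silverbay Partners LP (R3): 6% × 16% = 0.96% of Vantage Energy Co.
Chain via Stonebridge Ventures LLC (R3): 83% × 24% = 19.92% of Vantage Energy Co.
Direct interest in Vantage Energy Co: 6%.
Aggregating (R1): 39% + 0.96% + 19.92% + 6% = 65.88%.
65.88% exceeds the 5% threshold by 60.88 percentage points.

60.88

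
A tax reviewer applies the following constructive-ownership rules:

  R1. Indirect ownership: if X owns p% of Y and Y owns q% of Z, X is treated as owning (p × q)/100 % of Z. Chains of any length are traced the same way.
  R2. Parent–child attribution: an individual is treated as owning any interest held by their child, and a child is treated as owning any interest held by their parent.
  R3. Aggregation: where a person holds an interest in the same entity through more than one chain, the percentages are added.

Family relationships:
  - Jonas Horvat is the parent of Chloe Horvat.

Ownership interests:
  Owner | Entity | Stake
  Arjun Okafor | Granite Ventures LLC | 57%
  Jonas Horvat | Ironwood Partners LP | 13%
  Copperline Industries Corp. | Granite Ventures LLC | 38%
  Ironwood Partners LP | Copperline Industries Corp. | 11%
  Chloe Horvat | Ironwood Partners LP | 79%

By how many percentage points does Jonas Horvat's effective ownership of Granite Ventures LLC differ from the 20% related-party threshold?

16.1544

By parent–child attribution (R2), Jonas Horvat is treated as also owning Chloe Horvat's interest in Ironwood Partners LP, giving 13% + 79% = 92%.
Chain via Ironwood Partners LP → Copperline Industries Corp. (R1): 92% × 11% × 38% = 3.8456% of Granite Ventures LLC.
3.8456% falls short of the 20% threshold by 16.1544 percentage points.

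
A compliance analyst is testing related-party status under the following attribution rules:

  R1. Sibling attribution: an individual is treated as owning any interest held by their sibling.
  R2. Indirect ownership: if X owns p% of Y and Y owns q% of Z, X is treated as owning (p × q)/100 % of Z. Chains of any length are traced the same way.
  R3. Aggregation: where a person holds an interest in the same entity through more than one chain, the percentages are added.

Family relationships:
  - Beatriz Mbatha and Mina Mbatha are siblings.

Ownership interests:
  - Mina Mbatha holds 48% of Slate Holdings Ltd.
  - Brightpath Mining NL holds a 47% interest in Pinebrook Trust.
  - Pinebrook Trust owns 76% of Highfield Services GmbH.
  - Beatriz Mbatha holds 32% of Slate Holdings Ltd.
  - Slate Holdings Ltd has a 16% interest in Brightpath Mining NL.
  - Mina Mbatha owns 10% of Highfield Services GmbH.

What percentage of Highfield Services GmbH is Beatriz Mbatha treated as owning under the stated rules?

14.57216%

By sibling attribution (R1), Beatriz Mbatha is treated as also owning Mina Mbatha's interest in Slate Holdings Ltd, giving 32% + 48% = 80%.
By sibling attribution (R1), Beatriz Mbatha is treated as owning Mina Mbatha's 10% interest in Highfield Services GmbH.
Chain via Slate Holdings Ltd → Brightpath Mining NL → Pinebrook Trust (R2): 80% × 16% × 47% × 76% = 4.57216% of Highfield Services GmbH.
Direct interest in Highfield Services GmbH: 10%.
Aggregating (R3): 4.57216% + 10% = 14.57216%.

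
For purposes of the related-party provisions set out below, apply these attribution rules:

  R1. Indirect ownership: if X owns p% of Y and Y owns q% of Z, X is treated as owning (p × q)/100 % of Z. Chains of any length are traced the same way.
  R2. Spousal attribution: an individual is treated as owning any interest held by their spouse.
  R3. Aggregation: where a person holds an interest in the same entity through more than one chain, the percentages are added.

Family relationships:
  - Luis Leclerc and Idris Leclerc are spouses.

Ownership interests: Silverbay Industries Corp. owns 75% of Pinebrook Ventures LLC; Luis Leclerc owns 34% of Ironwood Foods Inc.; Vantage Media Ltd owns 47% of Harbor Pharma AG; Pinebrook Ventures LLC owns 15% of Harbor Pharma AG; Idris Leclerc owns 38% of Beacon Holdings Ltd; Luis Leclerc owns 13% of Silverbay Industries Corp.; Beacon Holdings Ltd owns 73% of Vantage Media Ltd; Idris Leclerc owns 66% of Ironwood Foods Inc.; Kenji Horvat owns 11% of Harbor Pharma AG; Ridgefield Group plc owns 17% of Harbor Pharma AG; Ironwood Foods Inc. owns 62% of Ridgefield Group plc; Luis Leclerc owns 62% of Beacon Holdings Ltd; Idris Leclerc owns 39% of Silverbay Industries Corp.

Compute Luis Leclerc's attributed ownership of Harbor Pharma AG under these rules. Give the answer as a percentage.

By spousal attribution (R2), Luis Leclerc is treated as also owning Idris Leclerc's interest in Silverbay Industries Corp, giving 13% + 39% = 52%.
By spousal attribution (R2), Luis Leclerc is treated as also owning Idris Leclerc's interest in Beacon Holdings Ltd, giving 62% + 38% = 100%.
By spousal attribution (R2), Luis Leclerc is treated as also owning Idris Leclerc's interest in Ironwood Foods Inc, giving 34% + 66% = 100%.
Chain via Silverbay Industries Corp. → Pinebrook Ventures LLC (R1): 52% × 75% × 15% = 5.85% of Harbor Pharma AG.
Chain via Beacon Holdings Ltd → Vantage Media Ltd (R1): 100% × 73% × 47% = 34.31% of Harbor Pharma AG.
Chain via Ironwood Foods Inc. → Ridgefield Group plc (R1): 100% × 62% × 17% = 10.54% of Harbor Pharma AG.
Aggregating (R3): 5.85% + 34.31% + 10.54% = 50.7%.

50.7%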